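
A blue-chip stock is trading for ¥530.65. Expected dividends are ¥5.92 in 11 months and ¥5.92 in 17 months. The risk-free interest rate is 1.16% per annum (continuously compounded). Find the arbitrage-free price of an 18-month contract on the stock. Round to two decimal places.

PV(dividends) I = 5.92·e^(−0.0116·11/12) + 5.92·e^(−0.0116·17/12)
I = 5.8574 + 5.8235 = 11.6809
F = (S − I)·e^(rT) = (530.65 − 11.6809) · e^(0.0116·18/12)
= 518.9691 · e^0.017400 = 518.9691 × 1.017552 = ¥528.08

¥528.08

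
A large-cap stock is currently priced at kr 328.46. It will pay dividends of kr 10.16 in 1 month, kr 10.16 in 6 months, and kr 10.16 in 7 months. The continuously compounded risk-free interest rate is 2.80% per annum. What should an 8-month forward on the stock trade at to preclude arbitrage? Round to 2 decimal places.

kr 303.93

PV(dividends) I = 10.16·e^(−0.0280·1/12) + 10.16·e^(−0.0280·6/12) + 10.16·e^(−0.0280·7/12)
I = 10.1363 + 10.0188 + 9.9954 = 30.1505
F = (S − I)·e^(rT) = (328.46 − 30.1505) · e^(0.0280·8/12)
= 298.3095 · e^0.018667 = 298.3095 × 1.018842 = kr 303.93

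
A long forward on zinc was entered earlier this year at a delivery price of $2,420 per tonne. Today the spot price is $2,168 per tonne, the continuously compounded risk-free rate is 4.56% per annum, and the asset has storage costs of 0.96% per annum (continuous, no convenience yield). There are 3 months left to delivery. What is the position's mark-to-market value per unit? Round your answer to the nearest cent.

-$219.36 per tonne

Current fair forward for the remaining 3 months: F = S·e^((r + u)·T), (r + u) = 0.0456 + 0.0096 = 0.0552
F = 2168 · e^(0.0552 × 3/12) = 2168 × 1.01389566 = 2198.1258
Value of long forward = (F − K)·e^(−rT) = (2198.1258 − 2420) · e^(−0.0456·3/12)
= -221.8742 × 0.98866473 = -219.36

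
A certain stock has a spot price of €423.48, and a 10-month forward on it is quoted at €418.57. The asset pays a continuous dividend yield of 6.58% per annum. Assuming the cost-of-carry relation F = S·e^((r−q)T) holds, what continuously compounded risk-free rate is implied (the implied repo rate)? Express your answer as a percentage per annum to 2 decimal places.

From F = S·e^((r−q)T): (r − q) = ln(F/S)/T
ln(418.57/423.48) = ln(0.988406) = -0.011662
(r − q) = -0.011662 / (10/12) = -0.013994
r = ln(F/S)/T + q = -0.013994 + 0.0658 = 0.051806
r = 5.18%

5.18%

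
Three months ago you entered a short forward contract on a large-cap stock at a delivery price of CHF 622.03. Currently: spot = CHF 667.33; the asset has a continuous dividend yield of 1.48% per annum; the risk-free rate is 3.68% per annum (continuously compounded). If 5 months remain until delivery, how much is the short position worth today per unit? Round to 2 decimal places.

Current fair forward for the remaining 5 months: F = S·e^((r − q)·T), (r − q) = 0.0368 − 0.0148 = 0.0220
F = 667.33 · e^(0.0220 × 5/12) = 667.33 × 1.009209 = 673.4754
Value of long forward = (F − K)·e^(−rT) = (673.4754 − 622.03) · e^(−0.0368·5/12)
= 51.4454 × 0.984784 = 50.66
Short position value = −(long value) = -CHF 50.66

-CHF 50.66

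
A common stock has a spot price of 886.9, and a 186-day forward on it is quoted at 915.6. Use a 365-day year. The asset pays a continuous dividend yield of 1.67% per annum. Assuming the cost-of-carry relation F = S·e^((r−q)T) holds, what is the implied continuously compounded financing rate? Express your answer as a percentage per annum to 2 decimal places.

From F = S·e^((r−q)T): (r − q) = ln(F/S)/T
ln(915.6/886.9) = ln(1.032360) = 0.031847
(r − q) = 0.031847 / (186/365) = 0.062495
r = ln(F/S)/T + q = 0.062495 + 0.0167 = 0.079195
r = 7.92%

7.92%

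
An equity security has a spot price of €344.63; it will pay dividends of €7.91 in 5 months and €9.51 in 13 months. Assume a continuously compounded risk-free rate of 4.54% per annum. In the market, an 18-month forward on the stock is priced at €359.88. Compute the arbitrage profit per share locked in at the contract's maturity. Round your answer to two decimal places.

PV(dividends) I = 7.91·e^(−0.0454·5/12) + 9.51·e^(−0.0454·13/12) = 16.8154
Fair forward F* = (S − I)·e^(rT) = (344.63 − 16.8154)·e^0.068100 = 327.8146 × 1.070472 = 350.9164
Market €359.88 > fair 350.9164: forward overpriced → cash-and-carry (borrow at r, buy the stock and collect the dividends, short the forward).
Profit at T = |F_mkt − F*| = |359.88 − 350.9164| = €8.96 per share

€8.96 per share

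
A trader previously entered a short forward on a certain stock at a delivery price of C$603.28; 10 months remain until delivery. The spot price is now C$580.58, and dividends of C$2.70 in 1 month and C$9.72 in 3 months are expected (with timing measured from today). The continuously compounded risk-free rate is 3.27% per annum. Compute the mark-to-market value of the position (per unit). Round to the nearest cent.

PV(remaining dividends) I = 2.70·e^(−0.0327·1/12) + 9.72·e^(−0.0327·3/12) = 12.3335
Current forward F = (S − I)·e^(rT) = (580.58 − 12.3335)·e^(0.0327·10/12) = 568.2465 × 1.027625 = 583.9443
Value (long) = (F − K)·e^(−rT) = (583.9443 − 603.28) × 0.973118 = -18.8159
Short position value = −(long value) = C$18.82

C$18.82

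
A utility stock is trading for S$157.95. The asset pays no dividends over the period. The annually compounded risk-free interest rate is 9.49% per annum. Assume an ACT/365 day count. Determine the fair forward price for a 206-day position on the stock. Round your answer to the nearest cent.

S$166.24

F = S · (1+r)^T
= 157.95 × 1.052500
F = S$166.24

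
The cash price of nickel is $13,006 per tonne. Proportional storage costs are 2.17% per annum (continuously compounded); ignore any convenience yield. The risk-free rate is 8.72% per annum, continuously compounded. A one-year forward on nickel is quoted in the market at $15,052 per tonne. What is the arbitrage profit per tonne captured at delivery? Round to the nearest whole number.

Fair forward: F* = S·e^(carry·T), with carry = (r + u) = 0.0872 + 0.0217 = 0.1089
F* = 13006 · e^(0.1089 × 12/12) = 13006 · e^0.108900 = 13006 × 1.115051 = $14502.3533
Market $15052 > fair $14502.3533: forward overpriced → cash-and-carry (buy spot, short the forward).
At maturity, profit = |F_mkt − F*| = |15052 − 14502.3533| = $550 per tonne

$550 per tonne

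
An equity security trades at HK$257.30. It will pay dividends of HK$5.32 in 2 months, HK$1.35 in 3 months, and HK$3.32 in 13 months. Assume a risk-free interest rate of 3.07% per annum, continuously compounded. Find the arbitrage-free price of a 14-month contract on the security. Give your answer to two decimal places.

PV(dividends) I = 5.32·e^(−0.0307·2/12) + 1.35·e^(−0.0307·3/12) + 3.32·e^(−0.0307·13/12)
I = 5.2928 + 1.3397 + 3.2114 = 9.8439
F = (S − I)·e^(rT) = (257.30 − 9.8439) · e^(0.0307·14/12)
= 247.4561 · e^0.035817 = 247.4561 × 1.036466 = HK$256.48

HK$256.48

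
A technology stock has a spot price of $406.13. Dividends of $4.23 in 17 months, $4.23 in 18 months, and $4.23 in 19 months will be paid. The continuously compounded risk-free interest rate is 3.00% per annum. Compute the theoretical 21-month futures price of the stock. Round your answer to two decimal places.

PV(dividends) I = 4.23·e^(−0.0300·17/12) + 4.23·e^(−0.0300·18/12) + 4.23·e^(−0.0300·19/12)
I = 4.0540 + 4.0439 + 4.0338 = 12.1317
F = (S − I)·e^(rT) = (406.13 − 12.1317) · e^(0.0300·21/12)
= 393.9983 · e^0.052500 = 393.9983 × 1.053903 = $415.24

$415.24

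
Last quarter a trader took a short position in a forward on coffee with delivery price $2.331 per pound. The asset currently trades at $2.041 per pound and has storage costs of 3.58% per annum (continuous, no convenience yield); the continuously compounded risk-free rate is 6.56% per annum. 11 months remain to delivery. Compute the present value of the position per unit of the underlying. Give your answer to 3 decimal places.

Current fair forward for the remaining 11 months: F = S·e^((r + u)·T), (r + u) = 0.0656 + 0.0358 = 0.1014
F = 2.041 · e^(0.1014 × 11/12) = 2.041 × 1.097407 = 2.2398
Value of long forward = (F − K)·e^(−rT) = (2.2398 − 2.331) · e^(−0.0656·11/12)
= -0.0912 × 0.941639 = -0.086
Short position value = −(long value) = $0.086

$0.086 per pound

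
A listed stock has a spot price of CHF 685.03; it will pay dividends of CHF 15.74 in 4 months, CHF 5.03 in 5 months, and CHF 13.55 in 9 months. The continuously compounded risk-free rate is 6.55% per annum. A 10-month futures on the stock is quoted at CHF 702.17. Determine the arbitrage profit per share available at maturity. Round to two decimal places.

PV(dividends) I = 15.74·e^(−0.0655·4/12) + 5.03·e^(−0.0655·5/12) + 13.55·e^(−0.0655·9/12) = 33.1951
Fair futures F* = (S − I)·e^(rT) = (685.03 − 33.1951)·e^0.054583 = 651.8349 × 1.056100 = 688.4028
Market CHF 702.17 > fair 688.4028: forward overpriced → cash-and-carry (borrow at r, buy the stock and collect the dividends, short the forward).
Profit at T = |F_mkt − F*| = |702.17 − 688.4028| = CHF 13.77 per share

CHF 13.77 per share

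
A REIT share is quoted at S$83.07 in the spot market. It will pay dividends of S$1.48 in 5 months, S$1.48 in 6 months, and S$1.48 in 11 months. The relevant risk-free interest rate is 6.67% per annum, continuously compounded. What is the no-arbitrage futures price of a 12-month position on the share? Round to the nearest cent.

S$84.24

PV(dividends) I = 1.48·e^(−0.0667·5/12) + 1.48·e^(−0.0667·6/12) + 1.48·e^(−0.0667·11/12)
I = 1.4394 + 1.4315 + 1.3922 = 4.2631
F = (S − I)·e^(rT) = (83.07 − 4.2631) · e^(0.0667·12/12)
= 78.8069 · e^0.066700 = 78.8069 × 1.068975 = S$84.24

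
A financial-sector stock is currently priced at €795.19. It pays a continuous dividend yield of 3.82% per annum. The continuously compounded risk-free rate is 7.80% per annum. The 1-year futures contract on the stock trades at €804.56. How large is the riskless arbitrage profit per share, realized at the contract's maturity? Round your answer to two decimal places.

Fair futures: F* = S·e^(carry·T), with carry = (r − q) = 0.0780 − 0.0382 = 0.0398
F* = 795.19 · e^(0.0398 × 1) = 795.19 · e^0.039800 = 795.19 × 1.040603 = €827.4771
Market €804.56 < fair €827.4771: forward underpriced → reverse cash-and-carry (short spot, go long the forward).
At maturity, profit = |F_mkt − F*| = |804.56 − 827.4771| = €22.92 per share

€22.92 per share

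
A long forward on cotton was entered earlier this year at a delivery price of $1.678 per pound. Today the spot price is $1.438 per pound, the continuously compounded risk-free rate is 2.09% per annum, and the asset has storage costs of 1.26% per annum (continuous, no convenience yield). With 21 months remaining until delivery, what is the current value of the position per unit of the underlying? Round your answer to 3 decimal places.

-$0.148 per pound

Current fair forward for the remaining 21 months: F = S·e^((r + u)·T), (r + u) = 0.0209 + 0.0126 = 0.0335
F = 1.438 · e^(0.0335 × 21/12) = 1.438 × 1.060378 = 1.5248
Value of long forward = (F − K)·e^(−rT) = (1.5248 − 1.678) · e^(−0.0209·21/12)
= -0.1532 × 0.964086 = -0.148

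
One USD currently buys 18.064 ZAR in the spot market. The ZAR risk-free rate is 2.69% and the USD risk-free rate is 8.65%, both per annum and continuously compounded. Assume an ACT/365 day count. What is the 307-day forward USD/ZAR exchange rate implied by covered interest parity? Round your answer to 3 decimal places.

F = S·e^((r_ZAR − r_USD)T) = 18.064 · e^((0.0269 − 0.0865) × 307/365)
= 18.064 · e^-0.050129 = 18.064 × 0.951107
F = 17.181 ZAR per USD

17.181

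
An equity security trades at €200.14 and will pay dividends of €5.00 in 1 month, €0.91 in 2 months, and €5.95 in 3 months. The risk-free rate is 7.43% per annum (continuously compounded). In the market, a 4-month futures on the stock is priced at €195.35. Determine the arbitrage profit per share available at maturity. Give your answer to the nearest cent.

PV(dividends) I = 5.00·e^(−0.0743·1/12) + 0.91·e^(−0.0743·2/12) + 5.95·e^(−0.0743·3/12) = 11.7084
Fair futures F* = (S − I)·e^(rT) = (200.14 − 11.7084)·e^0.024767 = 188.4316 × 1.025076 = 193.1567
Market €195.35 > fair 193.1567: forward overpriced → cash-and-carry (borrow at r, buy the stock and collect the dividends, short the forward).
Profit at T = |F_mkt − F*| = |195.35 − 193.1567| = €2.19 per share

€2.19 per share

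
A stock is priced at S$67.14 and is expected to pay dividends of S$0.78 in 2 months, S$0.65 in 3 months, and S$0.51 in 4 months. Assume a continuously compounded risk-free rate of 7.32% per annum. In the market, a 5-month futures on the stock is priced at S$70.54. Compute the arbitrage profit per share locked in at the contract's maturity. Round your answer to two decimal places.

PV(dividends) I = 0.78·e^(−0.0732·2/12) + 0.65·e^(−0.0732·3/12) + 0.51·e^(−0.0732·4/12) = 1.9065
Fair futures F* = (S − I)·e^(rT) = (67.14 − 1.9065)·e^0.030500 = 65.2335 × 1.030970 = 67.2538
Market S$70.54 > fair 67.2538: forward overpriced → cash-and-carry (borrow at r, buy the stock and collect the dividends, short the forward).
Profit at T = |F_mkt − F*| = |70.54 − 67.2538| = S$3.29 per share

S$3.29 per share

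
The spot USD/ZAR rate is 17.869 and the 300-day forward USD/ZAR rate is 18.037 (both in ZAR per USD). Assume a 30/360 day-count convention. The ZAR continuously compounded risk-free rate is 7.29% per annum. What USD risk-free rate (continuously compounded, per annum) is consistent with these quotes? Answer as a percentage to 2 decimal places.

F = S·e^((r_ZAR − r_USD)T) ⇒ r_USD = r_ZAR − ln(F/S)/T
ln(18.037/17.869) = 0.009358; /(300/360) = 0.011230
r_USD = 0.0729 − 0.011230 = 0.061670
r_USD = 6.17%

6.17%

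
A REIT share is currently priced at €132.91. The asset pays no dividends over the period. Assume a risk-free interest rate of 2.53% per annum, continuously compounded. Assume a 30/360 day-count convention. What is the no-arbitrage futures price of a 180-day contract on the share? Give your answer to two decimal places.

€134.60

F = S·e^(rT) = 132.91 · e^(0.0253 × 180/360)
= 132.91 · e^0.012650 = 132.91 × 1.012730
F = €134.60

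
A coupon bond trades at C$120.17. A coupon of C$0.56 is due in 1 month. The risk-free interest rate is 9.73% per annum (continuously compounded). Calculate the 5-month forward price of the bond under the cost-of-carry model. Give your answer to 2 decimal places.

PV(coupons) I = 0.56·e^(−0.0973·1/12)
I = 0.5555
F = (S − I)·e^(rT) = (120.17 − 0.5555) · e^(0.0973·5/12)
= 119.6145 · e^0.040542 = 119.6145 × 1.041375 = C$124.56

C$124.56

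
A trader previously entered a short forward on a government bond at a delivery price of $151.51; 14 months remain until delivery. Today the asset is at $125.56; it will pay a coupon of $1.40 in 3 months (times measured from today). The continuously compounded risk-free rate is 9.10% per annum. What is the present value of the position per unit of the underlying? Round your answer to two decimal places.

$12.06

PV(remaining coupons) I = 1.40·e^(−0.0910·3/12) = 1.3685
Current forward F = (S − I)·e^(rT) = (125.56 − 1.3685)·e^(0.0910·14/12) = 124.1915 × 1.112007 = 138.1018
Value (long) = (F − K)·e^(−rT) = (138.1018 − 151.51) × 0.899275 = -12.0577
Short position value = −(long value) = $12.06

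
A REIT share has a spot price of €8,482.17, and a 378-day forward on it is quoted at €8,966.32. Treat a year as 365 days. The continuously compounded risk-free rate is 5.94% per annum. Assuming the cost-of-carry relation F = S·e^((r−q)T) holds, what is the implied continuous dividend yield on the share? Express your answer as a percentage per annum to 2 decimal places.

From F = S·e^((r−q)T): (r − q) = ln(F/S)/T
ln(8966.32/8482.17) = ln(1.057079) = 0.055509
(r − q) = 0.055509 / (378/365) = 0.053600
q = r − ln(F/S)/T = 0.0594 − 0.053600 = 0.005800
q = 0.58%

0.58%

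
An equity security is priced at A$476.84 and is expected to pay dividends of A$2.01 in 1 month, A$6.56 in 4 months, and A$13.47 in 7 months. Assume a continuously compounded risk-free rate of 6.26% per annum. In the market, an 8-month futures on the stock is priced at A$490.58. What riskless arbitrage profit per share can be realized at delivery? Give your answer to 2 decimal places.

A$15.74 per share

PV(dividends) I = 2.01·e^(−0.0626·1/12) + 6.56·e^(−0.0626·4/12) + 13.47·e^(−0.0626·7/12) = 21.4111
Fair futures F* = (S − I)·e^(rT) = (476.84 − 21.4111)·e^0.041733 = 455.4289 × 1.042616 = 474.8375
Market A$490.58 > fair 474.8375: forward overpriced → cash-and-carry (borrow at r, buy the stock and collect the dividends, short the forward).
Profit at T = |F_mkt − F*| = |490.58 − 474.8375| = A$15.74 per share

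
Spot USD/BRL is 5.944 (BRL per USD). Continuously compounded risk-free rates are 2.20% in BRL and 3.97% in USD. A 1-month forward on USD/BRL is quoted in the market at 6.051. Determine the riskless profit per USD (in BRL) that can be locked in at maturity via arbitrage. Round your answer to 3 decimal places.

0.116 per USD (in BRL)

Fair forward: F* = S·e^(carry·T), with carry = (r_BRL − r_USD) = 0.0220 − 0.0397 = -0.0177
F* = 5.944 · e^(-0.0177 × 1/12) = 5.944 · e^-0.001475 = 5.944 × 0.998526 = 5.9352
Market 6.051 > fair 5.9352: forward overpriced → cash-and-carry (buy spot, short the forward).
At maturity, profit = |F_mkt − F*| = |6.051 − 5.9352| = 0.116 per USD (in BRL)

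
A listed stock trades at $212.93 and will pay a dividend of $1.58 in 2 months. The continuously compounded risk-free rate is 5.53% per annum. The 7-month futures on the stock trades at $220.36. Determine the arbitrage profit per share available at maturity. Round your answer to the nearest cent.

PV(dividends) I = 1.58·e^(−0.0553·2/12) = 1.5655
Fair futures F* = (S − I)·e^(rT) = (212.93 − 1.5655)·e^0.032258 = 211.3645 × 1.032784 = 218.2939
Market $220.36 > fair 218.2939: forward overpriced → cash-and-carry (borrow at r, buy the stock and collect the dividends, short the forward).
Profit at T = |F_mkt − F*| = |220.36 − 218.2939| = $2.07 per share

$2.07 per share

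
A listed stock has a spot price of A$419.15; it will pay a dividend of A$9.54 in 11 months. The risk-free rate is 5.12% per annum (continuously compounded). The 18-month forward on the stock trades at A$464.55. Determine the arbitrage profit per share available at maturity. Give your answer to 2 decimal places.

PV(dividends) I = 9.54·e^(−0.0512·11/12) = 9.1026
Fair forward F* = (S − I)·e^(rT) = (419.15 − 9.1026)·e^0.076800 = 410.0474 × 1.079826 = 442.7798
Market A$464.55 > fair 442.7798: forward overpriced → cash-and-carry (borrow at r, buy the stock and collect the dividends, short the forward).
Profit at T = |F_mkt − F*| = |464.55 − 442.7798| = A$21.77 per share

A$21.77 per share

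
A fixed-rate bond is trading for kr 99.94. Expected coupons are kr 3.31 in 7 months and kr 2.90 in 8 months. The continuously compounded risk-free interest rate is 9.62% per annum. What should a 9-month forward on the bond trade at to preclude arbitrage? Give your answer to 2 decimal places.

PV(coupons) I = 3.31·e^(−0.0962·7/12) + 2.90·e^(−0.0962·8/12)
I = 3.1294 + 2.7199 = 5.8493
F = (S − I)·e^(rT) = (99.94 − 5.8493) · e^(0.0962·9/12)
= 94.0907 · e^0.072150 = 94.0907 × 1.074817 = kr 101.13

kr 101.13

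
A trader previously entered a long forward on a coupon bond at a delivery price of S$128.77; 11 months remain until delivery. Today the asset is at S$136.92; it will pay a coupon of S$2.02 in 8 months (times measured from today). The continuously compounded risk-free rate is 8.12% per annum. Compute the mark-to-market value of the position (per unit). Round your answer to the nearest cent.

PV(remaining coupons) I = 2.02·e^(−0.0812·8/12) = 1.9136
Current forward F = (S − I)·e^(rT) = (136.92 − 1.9136)·e^(0.0812·11/12) = 135.0064 × 1.077274 = 145.4389
Value (long) = (F − K)·e^(−rT) = (145.4389 − 128.77) × 0.928269 = 15.4732
Value = S$15.47

S$15.47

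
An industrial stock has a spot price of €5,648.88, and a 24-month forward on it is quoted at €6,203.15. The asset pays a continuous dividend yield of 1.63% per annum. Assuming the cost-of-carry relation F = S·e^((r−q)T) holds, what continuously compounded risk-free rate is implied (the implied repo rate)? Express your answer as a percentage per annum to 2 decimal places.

6.31%

From F = S·e^((r−q)T): (r − q) = ln(F/S)/T
ln(6203.15/5648.88) = ln(1.098120) = 0.093600
(r − q) = 0.093600 / (24/12) = 0.046800
r = ln(F/S)/T + q = 0.046800 + 0.0163 = 0.063100
r = 6.31%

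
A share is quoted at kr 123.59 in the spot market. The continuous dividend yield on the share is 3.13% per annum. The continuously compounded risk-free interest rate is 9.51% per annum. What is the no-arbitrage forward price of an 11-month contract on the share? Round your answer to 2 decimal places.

kr 131.03

F = S·e^((r − q)T) = 123.59 · e^((0.0951 − 0.0313) × 11/12)
= 123.59 · e^0.058483 = 123.59 × 1.060227
F = kr 131.03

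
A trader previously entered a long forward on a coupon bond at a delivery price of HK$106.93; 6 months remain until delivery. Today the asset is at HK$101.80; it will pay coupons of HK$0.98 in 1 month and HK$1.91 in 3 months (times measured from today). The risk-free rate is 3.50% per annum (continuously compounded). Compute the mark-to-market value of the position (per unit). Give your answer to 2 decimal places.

PV(remaining coupons) I = 0.98·e^(−0.0350·1/12) + 1.91·e^(−0.0350·3/12) = 2.8705
Current forward F = (S − I)·e^(rT) = (101.80 − 2.8705)·e^(0.0350·6/12) = 98.9295 × 1.017654 = 100.6760
Value (long) = (F − K)·e^(−rT) = (100.6760 − 106.93) × 0.982652 = -6.1455
Value = -HK$6.15

-HK$6.15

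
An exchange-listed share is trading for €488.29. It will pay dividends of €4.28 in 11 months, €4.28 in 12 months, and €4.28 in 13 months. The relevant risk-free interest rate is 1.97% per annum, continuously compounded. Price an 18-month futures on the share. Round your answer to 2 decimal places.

€489.97

PV(dividends) I = 4.28·e^(−0.0197·11/12) + 4.28·e^(−0.0197·12/12) + 4.28·e^(−0.0197·13/12)
I = 4.2034 + 4.1965 + 4.1896 = 12.5895
F = (S − I)·e^(rT) = (488.29 − 12.5895) · e^(0.0197·18/12)
= 475.7005 · e^0.029550 = 475.7005 × 1.029991 = €489.97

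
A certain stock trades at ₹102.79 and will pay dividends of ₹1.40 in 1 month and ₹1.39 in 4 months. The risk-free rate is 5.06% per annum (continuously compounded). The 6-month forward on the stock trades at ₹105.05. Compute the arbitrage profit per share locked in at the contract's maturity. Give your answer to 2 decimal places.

₹2.46 per share

PV(dividends) I = 1.40·e^(−0.0506·1/12) + 1.39·e^(−0.0506·4/12) = 2.7609
Fair forward F* = (S − I)·e^(rT) = (102.79 − 2.7609)·e^0.025300 = 100.0291 × 1.025623 = 102.5921
Market ₹105.05 > fair 102.5921: forward overpriced → cash-and-carry (borrow at r, buy the stock and collect the dividends, short the forward).
Profit at T = |F_mkt − F*| = |105.05 − 102.5921| = ₹2.46 per share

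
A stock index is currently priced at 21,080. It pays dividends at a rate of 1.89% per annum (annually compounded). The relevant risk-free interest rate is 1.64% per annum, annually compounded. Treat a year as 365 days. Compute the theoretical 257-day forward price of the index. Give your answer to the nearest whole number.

21,044

F = S · (1+r)^T / (1+q)^T
= 21080 × 1.011520 / 1.013271 = 21080 × 0.998272
F = 21,044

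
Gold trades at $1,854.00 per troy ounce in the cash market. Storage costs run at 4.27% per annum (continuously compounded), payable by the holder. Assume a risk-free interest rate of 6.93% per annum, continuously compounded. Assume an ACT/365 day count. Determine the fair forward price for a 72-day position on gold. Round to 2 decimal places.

$1,895.42 per troy ounce

Net carry = r + u − y = 0.0693 + 0.0427 − 0.0000 = 0.1120
F = S·e^((r+u−y)T) = 1854.00 · e^(0.1120 × 72/365) = 1854.00 · e^0.02209315
= 1854.00 × 1.02233901 = $1,895.42 per troy ounce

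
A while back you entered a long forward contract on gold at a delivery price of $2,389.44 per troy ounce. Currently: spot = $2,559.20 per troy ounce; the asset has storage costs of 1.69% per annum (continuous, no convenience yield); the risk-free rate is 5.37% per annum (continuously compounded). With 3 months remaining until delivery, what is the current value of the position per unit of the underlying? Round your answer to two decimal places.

Current fair forward for the remaining 3 months: F = S·e^((r + u)·T), (r + u) = 0.0537 + 0.0169 = 0.0706
F = 2559.20 · e^(0.0706 × 3/12) = 2559.20 × 1.01780668 = 2604.7709
Value of long forward = (F − K)·e^(−rT) = (2604.7709 − 2389.44) · e^(−0.0537·3/12)
= 215.3309 × 0.98666471 = 212.46

$212.46 per troy ounce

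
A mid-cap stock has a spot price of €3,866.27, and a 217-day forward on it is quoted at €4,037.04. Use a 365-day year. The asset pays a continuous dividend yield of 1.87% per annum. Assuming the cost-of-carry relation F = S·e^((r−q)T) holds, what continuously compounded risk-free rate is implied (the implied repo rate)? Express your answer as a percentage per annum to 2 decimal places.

From F = S·e^((r−q)T): (r − q) = ln(F/S)/T
ln(4037.04/3866.27) = ln(1.044169) = 0.043221
(r − q) = 0.043221 / (217/365) = 0.072699
r = ln(F/S)/T + q = 0.072699 + 0.0187 = 0.091399
r = 9.14%

9.14%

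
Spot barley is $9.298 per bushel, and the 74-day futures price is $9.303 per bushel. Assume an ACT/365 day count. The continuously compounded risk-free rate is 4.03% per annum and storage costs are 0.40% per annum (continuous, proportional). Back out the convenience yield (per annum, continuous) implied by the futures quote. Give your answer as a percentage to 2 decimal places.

4.16%

F = S·e^((r+u−y)T) ⇒ (r+u−y) = ln(F/S)/T
ln(9.303/9.298) = 0.000538; /T ⇒ 0.002654
y = r + u − ln(F/S)/T = 0.0403 + 0.0040 − 0.002654 = 0.041646
y = 4.16%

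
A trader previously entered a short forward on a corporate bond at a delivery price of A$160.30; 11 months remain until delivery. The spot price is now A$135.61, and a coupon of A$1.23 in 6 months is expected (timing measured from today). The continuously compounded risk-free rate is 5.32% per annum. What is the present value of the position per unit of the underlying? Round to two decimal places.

PV(remaining coupons) I = 1.23·e^(−0.0532·6/12) = 1.1977
Current forward F = (S − I)·e^(rT) = (135.61 − 1.1977)·e^(0.0532·11/12) = 134.4123 × 1.049975 = 141.1296
Value (long) = (F − K)·e^(−rT) = (141.1296 − 160.30) × 0.952403 = -18.2579
Short position value = −(long value) = A$18.26

A$18.26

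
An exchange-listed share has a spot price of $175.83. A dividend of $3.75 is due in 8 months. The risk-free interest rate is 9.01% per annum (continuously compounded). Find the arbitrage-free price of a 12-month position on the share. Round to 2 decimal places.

$188.54

PV(dividends) I = 3.75·e^(−0.0901·8/12)
I = 3.5314
F = (S − I)·e^(rT) = (175.83 − 3.5314) · e^(0.0901·12/12)
= 172.2986 · e^0.090100 = 172.2986 × 1.094284 = $188.54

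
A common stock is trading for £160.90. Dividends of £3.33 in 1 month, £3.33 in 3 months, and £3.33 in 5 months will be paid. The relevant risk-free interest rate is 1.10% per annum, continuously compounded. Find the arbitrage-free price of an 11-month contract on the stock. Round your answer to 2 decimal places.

PV(dividends) I = 3.33·e^(−0.0110·1/12) + 3.33·e^(−0.0110·3/12) + 3.33·e^(−0.0110·5/12)
I = 3.3269 + 3.3209 + 3.3148 = 9.9626
F = (S − I)·e^(rT) = (160.90 − 9.9626) · e^(0.0110·11/12)
= 150.9374 · e^0.010083 = 150.9374 × 1.010134 = £152.47

£152.47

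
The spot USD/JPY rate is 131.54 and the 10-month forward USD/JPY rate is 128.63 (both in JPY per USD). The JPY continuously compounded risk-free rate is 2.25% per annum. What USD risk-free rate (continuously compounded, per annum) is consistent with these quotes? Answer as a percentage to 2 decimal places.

F = S·e^((r_JPY − r_USD)T) ⇒ r_USD = r_JPY − ln(F/S)/T
ln(128.63/131.54) = -0.022371; /(10/12) = -0.026845
r_USD = 0.0225 + 0.026845 = 0.049345
r_USD = 4.93%

4.93%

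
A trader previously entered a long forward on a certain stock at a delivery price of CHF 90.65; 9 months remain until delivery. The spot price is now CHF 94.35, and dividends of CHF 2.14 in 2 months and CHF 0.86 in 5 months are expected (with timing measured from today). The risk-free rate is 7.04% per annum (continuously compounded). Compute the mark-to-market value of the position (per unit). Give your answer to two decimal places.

PV(remaining dividends) I = 2.14·e^(−0.0704·2/12) + 0.86·e^(−0.0704·5/12) = 2.9502
Current forward F = (S − I)·e^(rT) = (94.35 − 2.9502)·e^(0.0704·9/12) = 91.3998 × 1.054219 = 96.3554
Value (long) = (F − K)·e^(−rT) = (96.3554 − 90.65) × 0.948570 = 5.4120
Value = CHF 5.41

CHF 5.41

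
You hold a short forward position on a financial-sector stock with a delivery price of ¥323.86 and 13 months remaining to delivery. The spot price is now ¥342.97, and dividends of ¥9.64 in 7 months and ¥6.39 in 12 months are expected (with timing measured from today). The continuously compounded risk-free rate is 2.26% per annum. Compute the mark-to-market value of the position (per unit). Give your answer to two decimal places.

PV(remaining dividends) I = 9.64·e^(−0.0226·7/12) + 6.39·e^(−0.0226·12/12) = 15.7610
Current forward F = (S − I)·e^(rT) = (342.97 − 15.7610)·e^(0.0226·13/12) = 327.2090 × 1.024786 = 335.3192
Value (long) = (F − K)·e^(−rT) = (335.3192 − 323.86) × 0.975814 = 11.1820
Short position value = −(long value) = -¥11.18

-¥11.18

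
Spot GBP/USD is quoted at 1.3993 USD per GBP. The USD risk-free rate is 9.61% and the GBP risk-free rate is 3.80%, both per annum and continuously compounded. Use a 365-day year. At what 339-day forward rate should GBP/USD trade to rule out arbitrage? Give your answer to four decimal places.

F = S·e^((r_USD − r_GBP)T) = 1.3993 · e^((0.0961 − 0.0380) × 339/365)
= 1.3993 · e^0.053961 = 1.3993 × 1.055443
F = 1.4769 USD per GBP

1.4769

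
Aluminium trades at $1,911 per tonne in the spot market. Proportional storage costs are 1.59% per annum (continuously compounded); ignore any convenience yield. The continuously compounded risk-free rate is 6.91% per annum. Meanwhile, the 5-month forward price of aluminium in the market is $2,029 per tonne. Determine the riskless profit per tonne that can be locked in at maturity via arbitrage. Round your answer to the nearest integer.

Fair forward: F* = S·e^(carry·T), with carry = (r + u) = 0.0691 + 0.0159 = 0.0850
F* = 1911 · e^(0.0850 × 5/12) = 1911 · e^0.035417 = 1911 × 1.036052 = $1979.8954
Market $2029 > fair $1979.8954: forward overpriced → cash-and-carry (buy spot, short the forward).
At maturity, profit = |F_mkt − F*| = |2029 − 1979.8954| = $49 per tonne

$49 per tonne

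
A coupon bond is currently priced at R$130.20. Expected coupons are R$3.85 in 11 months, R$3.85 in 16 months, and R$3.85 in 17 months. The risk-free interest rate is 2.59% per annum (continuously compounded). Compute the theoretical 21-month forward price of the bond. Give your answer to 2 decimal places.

PV(coupons) I = 3.85·e^(−0.0259·11/12) + 3.85·e^(−0.0259·16/12) + 3.85·e^(−0.0259·17/12)
I = 3.7597 + 3.7193 + 3.7113 = 11.1903
F = (S − I)·e^(rT) = (130.20 − 11.1903) · e^(0.0259·21/12)
= 119.0097 · e^0.045325 = 119.0097 × 1.046368 = R$124.53

R$124.53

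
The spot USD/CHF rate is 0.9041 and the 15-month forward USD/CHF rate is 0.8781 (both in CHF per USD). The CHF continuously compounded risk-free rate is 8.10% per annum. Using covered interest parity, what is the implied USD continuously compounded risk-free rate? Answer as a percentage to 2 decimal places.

F = S·e^((r_CHF − r_USD)T) ⇒ r_USD = r_CHF − ln(F/S)/T
ln(0.8781/0.9041) = -0.029179; /(15/12) = -0.023343
r_USD = 0.0810 + 0.023343 = 0.104343
r_USD = 10.43%

10.43%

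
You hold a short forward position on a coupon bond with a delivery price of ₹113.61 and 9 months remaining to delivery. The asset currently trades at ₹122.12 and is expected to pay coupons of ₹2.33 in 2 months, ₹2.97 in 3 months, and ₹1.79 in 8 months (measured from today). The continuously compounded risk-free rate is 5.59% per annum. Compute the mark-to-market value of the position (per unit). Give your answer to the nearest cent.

-₹6.21

PV(remaining coupons) I = 2.33·e^(−0.0559·2/12) + 2.97·e^(−0.0559·3/12) + 1.79·e^(−0.0559·8/12) = 6.9617
Current forward F = (S − I)·e^(rT) = (122.12 − 6.9617)·e^(0.0559·9/12) = 115.1583 × 1.042816 = 120.0889
Value (long) = (F − K)·e^(−rT) = (120.0889 − 113.61) × 0.958942 = 6.2129
Short position value = −(long value) = -₹6.21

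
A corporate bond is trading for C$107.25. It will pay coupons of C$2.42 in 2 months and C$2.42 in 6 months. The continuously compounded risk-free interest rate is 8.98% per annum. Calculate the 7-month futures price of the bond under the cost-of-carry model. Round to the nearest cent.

PV(coupons) I = 2.42·e^(−0.0898·2/12) + 2.42·e^(−0.0898·6/12)
I = 2.3841 + 2.3137 = 4.6978
F = (S − I)·e^(rT) = (107.25 − 4.6978) · e^(0.0898·7/12)
= 102.5522 · e^0.052383 = 102.5522 × 1.053779 = C$108.07

C$108.07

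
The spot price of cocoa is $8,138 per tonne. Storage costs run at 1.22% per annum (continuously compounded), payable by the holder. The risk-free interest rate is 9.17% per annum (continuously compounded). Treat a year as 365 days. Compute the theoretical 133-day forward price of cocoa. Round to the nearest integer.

Net carry = r + u − y = 0.0917 + 0.0122 − 0.0000 = 0.1039
F = S·e^((r+u−y)T) = 8138 · e^(0.1039 × 133/365) = 8138 · e^0.037859
= 8138 × 1.038585 = $8,452 per tonne

$8,452 per tonne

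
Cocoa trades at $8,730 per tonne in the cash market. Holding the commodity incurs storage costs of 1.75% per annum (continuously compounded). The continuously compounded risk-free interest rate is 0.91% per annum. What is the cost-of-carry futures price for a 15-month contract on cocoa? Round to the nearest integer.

Net carry = r + u − y = 0.0091 + 0.0175 − 0.0000 = 0.0266
F = S·e^((r+u−y)T) = 8730 · e^(0.0266 × 15/12) = 8730 · e^0.033250
= 8730 × 1.033809 = $9,025 per tonne

$9,025 per tonne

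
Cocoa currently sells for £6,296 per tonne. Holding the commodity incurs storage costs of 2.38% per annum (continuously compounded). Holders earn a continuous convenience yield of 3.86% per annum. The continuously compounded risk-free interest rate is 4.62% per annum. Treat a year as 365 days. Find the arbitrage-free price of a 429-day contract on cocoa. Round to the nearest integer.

£6,533 per tonne

Net carry = r + u − y = 0.0462 + 0.0238 − 0.0386 = 0.0314
F = S·e^((r+u−y)T) = 6296 · e^(0.0314 × 429/365) = 6296 · e^0.036906
= 6296 × 1.037595 = £6,533 per tonne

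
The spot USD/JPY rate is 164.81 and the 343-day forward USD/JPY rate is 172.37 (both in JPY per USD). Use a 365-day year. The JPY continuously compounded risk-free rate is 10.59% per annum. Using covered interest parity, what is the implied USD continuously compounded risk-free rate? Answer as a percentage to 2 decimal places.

F = S·e^((r_JPY − r_USD)T) ⇒ r_USD = r_JPY − ln(F/S)/T
ln(172.37/164.81) = 0.044850; /(343/365) = 0.047727
r_USD = 0.1059 − 0.047727 = 0.058173
r_USD = 5.82%

5.82%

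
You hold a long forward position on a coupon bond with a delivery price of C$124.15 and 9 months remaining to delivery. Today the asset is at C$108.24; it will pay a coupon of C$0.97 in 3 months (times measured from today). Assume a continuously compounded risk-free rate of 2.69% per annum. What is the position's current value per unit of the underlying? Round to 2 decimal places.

-C$14.39

PV(remaining coupons) I = 0.97·e^(−0.0269·3/12) = 0.9635
Current forward F = (S − I)·e^(rT) = (108.24 − 0.9635)·e^(0.0269·9/12) = 107.2765 × 1.020380 = 109.4628
Value (long) = (F − K)·e^(−rT) = (109.4628 − 124.15) × 0.980027 = -14.3939
Value = -C$14.39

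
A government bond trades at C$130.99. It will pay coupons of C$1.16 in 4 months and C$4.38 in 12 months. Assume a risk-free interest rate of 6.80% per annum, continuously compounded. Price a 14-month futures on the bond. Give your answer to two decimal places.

PV(coupons) I = 1.16·e^(−0.0680·4/12) + 4.38·e^(−0.0680·12/12)
I = 1.1340 + 4.0921 = 5.2261
F = (S − I)·e^(rT) = (130.99 − 5.2261) · e^(0.0680·14/12)
= 125.7639 · e^0.079333 = 125.7639 × 1.082565 = C$136.15

C$136.15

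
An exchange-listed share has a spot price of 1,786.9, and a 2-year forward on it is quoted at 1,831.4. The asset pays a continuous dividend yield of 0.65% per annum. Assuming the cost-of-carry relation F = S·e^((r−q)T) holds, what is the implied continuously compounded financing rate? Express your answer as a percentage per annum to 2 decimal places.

From F = S·e^((r−q)T): (r − q) = ln(F/S)/T
ln(1831.4/1786.9) = ln(1.024903) = 0.024598
(r − q) = 0.024598 / (2) = 0.012299
r = ln(F/S)/T + q = 0.012299 + 0.0065 = 0.018799
r = 1.88%

1.88%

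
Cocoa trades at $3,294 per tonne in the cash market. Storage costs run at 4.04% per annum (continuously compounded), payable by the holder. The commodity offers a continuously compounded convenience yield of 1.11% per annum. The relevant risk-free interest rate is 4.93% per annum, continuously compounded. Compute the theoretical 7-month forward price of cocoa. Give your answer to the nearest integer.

$3,449 per tonne

Net carry = r + u − y = 0.0493 + 0.0404 − 0.0111 = 0.0786
F = S·e^((r+u−y)T) = 3294 · e^(0.0786 × 7/12) = 3294 · e^0.045850
= 3294 × 1.046917 = $3,449 per tonne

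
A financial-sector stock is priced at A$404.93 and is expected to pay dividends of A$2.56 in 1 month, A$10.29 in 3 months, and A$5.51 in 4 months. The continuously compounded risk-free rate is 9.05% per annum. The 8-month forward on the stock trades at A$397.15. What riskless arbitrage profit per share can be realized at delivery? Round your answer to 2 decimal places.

A$13.90 per share

PV(dividends) I = 2.56·e^(−0.0905·1/12) + 10.29·e^(−0.0905·3/12) + 5.51·e^(−0.0905·4/12) = 17.9468
Fair forward F* = (S − I)·e^(rT) = (404.93 − 17.9468)·e^0.060333 = 386.9832 × 1.062190 = 411.0497
Market A$397.15 < fair 411.0497: forward underpriced → reverse cash-and-carry (short the stock, invest proceeds at r, pay the dividends, go long the forward).
Profit at T = |F_mkt − F*| = |397.15 − 411.0497| = A$13.90 per share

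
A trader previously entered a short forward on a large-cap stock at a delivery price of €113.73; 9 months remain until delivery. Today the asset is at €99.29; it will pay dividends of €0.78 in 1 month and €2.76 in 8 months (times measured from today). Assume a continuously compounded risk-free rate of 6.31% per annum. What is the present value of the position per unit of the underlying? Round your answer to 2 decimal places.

PV(remaining dividends) I = 0.78·e^(−0.0631·1/12) + 2.76·e^(−0.0631·8/12) = 3.4222
Current forward F = (S − I)·e^(rT) = (99.29 − 3.4222)·e^(0.0631·9/12) = 95.8678 × 1.048463 = 100.5138
Value (long) = (F − K)·e^(−rT) = (100.5138 − 113.73) × 0.953777 = -12.6053
Short position value = −(long value) = €12.61

€12.61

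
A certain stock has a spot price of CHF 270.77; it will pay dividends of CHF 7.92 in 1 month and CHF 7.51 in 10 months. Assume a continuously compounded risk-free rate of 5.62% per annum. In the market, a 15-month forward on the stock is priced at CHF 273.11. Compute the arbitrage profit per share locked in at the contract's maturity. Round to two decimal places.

PV(dividends) I = 7.92·e^(−0.0562·1/12) + 7.51·e^(−0.0562·10/12) = 15.0494
Fair forward F* = (S − I)·e^(rT) = (270.77 − 15.0494)·e^0.070250 = 255.7206 × 1.072776 = 274.3309
Market CHF 273.11 < fair 274.3309: forward underpriced → reverse cash-and-carry (short the stock, invest proceeds at r, pay the dividends, go long the forward).
Profit at T = |F_mkt − F*| = |273.11 − 274.3309| = CHF 1.22 per share

CHF 1.22 per share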